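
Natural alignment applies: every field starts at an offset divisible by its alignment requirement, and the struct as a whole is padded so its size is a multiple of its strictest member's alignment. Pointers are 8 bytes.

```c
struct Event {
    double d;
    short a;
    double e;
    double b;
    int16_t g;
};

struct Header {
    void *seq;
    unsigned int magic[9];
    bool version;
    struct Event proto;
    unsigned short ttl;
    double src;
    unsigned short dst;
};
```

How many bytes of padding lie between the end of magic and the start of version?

Event: @0: d [8B, align 8] → 8; @8: a [2B, align 2] → 10; +6 pad (align 8); @16: e [8B, align 8] → 24; @24: b [8B, align 8] → 32; @32: g [2B, align 2] → 34; +6 tail pad (align 8); size 40, align 8
@0: seq [8B, align 8] → 8
@8: magic [36B, align 4] → 44
@44: version [1B, align 1] → 45

0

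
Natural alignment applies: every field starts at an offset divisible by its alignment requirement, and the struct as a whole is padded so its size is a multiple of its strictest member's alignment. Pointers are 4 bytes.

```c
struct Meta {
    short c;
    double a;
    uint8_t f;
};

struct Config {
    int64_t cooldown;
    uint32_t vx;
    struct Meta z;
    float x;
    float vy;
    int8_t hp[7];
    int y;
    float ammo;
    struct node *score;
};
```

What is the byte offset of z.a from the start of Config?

24

Meta: 0..2  c  (2B, 2-aligned); 2..8  -- padding (6B); 8..16  a  (8B, 8-aligned); 16..17  f  (1B, 1-aligned); 17..24  -- tail padding (7B); sizeof = 24, alignof = 8
0..8  cooldown  (8B, 8-aligned)
8..12  vx  (4B, 4-aligned)
12..16  -- padding (4B)
16..40  z  (24B, 8-aligned)
within Meta: a at 8
16 + 8 = 24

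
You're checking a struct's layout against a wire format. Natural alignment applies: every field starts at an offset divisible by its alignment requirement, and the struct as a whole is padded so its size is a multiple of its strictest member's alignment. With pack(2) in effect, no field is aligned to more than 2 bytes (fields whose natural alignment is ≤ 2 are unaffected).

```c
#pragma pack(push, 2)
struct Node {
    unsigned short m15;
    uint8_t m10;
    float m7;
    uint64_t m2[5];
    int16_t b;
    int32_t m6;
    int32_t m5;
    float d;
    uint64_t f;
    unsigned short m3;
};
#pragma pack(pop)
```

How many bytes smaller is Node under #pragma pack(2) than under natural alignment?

8

natural layout:
  @0: m15 [2B, align 2] → 2
  @2: m10 [1B, align 1] → 3
  +1 pad (align 4)
  @4: m7 [4B, align 4] → 8
  @8: m2 [40B, align 8] → 48
  @48: b [2B, align 2] → 50
  +2 pad (align 4)
  @52: m6 [4B, align 4] → 56
  @56: m5 [4B, align 4] → 60
  @60: d [4B, align 4] → 64
  @64: f [8B, align 8] → 72
  @72: m3 [2B, align 2] → 74
  +6 tail pad (align 8)
  size 80, align 8
packed(2) layout:
  @0: m15 [2B, align 2] → 2
  @2: m10 [1B, align 1] → 3
  +1 pad (align 2)
  @4: m7 [4B, align 2] → 8
  @8: m2 [40B, align 2] → 48
  @48: b [2B, align 2] → 50
  @50: m6 [4B, align 2] → 54
  @54: m5 [4B, align 2] → 58
  @58: d [4B, align 2] → 62
  @62: f [8B, align 2] → 70
  @70: m3 [2B, align 2] → 72
  size 72, align 2
80 − 72 = 8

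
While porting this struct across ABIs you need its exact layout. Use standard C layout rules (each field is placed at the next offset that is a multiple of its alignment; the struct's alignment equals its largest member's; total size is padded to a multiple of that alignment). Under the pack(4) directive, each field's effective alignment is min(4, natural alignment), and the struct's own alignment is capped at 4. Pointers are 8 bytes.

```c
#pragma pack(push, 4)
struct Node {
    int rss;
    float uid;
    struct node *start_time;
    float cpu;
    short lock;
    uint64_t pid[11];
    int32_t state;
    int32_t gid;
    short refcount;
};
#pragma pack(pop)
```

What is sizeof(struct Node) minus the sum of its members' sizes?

@0: rss [4B, align 4] → 4
@4: uid [4B, align 4] → 8
@8: start_time [8B, align 4] → 16
@16: cpu [4B, align 4] → 20
@20: lock [2B, align 2] → 22
+2 pad (align 4)
@24: pid [88B, align 4] → 112
@112: state [4B, align 4] → 116
@116: gid [4B, align 4] → 120
@120: refcount [2B, align 2] → 122
+2 tail pad (align 4)
size 124, align 4
data bytes 120, size 124 → padding 4

4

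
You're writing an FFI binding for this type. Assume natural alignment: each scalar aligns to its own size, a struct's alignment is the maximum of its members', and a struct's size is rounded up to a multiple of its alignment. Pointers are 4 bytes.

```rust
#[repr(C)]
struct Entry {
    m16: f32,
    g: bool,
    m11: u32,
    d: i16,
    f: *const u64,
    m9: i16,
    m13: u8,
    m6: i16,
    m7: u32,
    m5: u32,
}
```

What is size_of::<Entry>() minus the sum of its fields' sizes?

m16 at 0 (size 4, align 4) → ends 4
g at 4 (size 1, align 1) → ends 5
pad 3 to align 4 for m11
m11 at 8 (size 4, align 4) → ends 12
d at 12 (size 2, align 2) → ends 14
pad 2 to align 4 for f
f at 16 (size 4, align 4) → ends 20
m9 at 20 (size 2, align 2) → ends 22
m13 at 22 (size 1, align 1) → ends 23
pad 1 to align 2 for m6
m6 at 24 (size 2, align 2) → ends 26
pad 2 to align 4 for m7
m7 at 28 (size 4, align 4) → ends 32
m5 at 32 (size 4, align 4) → ends 36
total 36 bytes, alignment 4
data bytes 28, size 36 → padding 8

8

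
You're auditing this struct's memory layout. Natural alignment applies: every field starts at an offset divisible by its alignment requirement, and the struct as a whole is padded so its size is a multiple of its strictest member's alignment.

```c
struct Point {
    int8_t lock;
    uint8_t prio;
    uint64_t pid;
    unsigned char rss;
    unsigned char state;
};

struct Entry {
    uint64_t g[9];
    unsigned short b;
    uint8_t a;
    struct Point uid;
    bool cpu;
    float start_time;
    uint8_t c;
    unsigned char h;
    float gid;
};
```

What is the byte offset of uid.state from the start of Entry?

97

Point: @0: lock [1B, align 1] → 1; @1: prio [1B, align 1] → 2; +6 pad (align 8); @8: pid [8B, align 8] → 16; @16: rss [1B, align 1] → 17; @17: state [1B, align 1] → 18; +6 tail pad (align 8); size 24, align 8
@0: g [72B, align 8] → 72
@72: b [2B, align 2] → 74
@74: a [1B, align 1] → 75
+5 pad (align 8)
@80: uid [24B, align 8] → 104
within Point: state at 17
80 + 17 = 97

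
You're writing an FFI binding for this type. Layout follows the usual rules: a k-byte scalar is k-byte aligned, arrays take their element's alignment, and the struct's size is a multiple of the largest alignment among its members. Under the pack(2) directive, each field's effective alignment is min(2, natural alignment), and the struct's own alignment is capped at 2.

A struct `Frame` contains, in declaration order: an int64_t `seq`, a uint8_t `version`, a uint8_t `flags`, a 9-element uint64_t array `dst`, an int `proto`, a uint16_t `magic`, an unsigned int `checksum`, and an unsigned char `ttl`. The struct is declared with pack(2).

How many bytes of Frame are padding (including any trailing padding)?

@0: seq [8B, align 2] → 8
@8: version [1B, align 1] → 9
@9: flags [1B, align 1] → 10
@10: dst [72B, align 2] → 82
@82: proto [4B, align 2] → 86
@86: magic [2B, align 2] → 88
@88: checksum [4B, align 2] → 92
@92: ttl [1B, align 1] → 93
+1 tail pad (align 2)
size 94, align 2
data bytes 93, size 94 → padding 1

1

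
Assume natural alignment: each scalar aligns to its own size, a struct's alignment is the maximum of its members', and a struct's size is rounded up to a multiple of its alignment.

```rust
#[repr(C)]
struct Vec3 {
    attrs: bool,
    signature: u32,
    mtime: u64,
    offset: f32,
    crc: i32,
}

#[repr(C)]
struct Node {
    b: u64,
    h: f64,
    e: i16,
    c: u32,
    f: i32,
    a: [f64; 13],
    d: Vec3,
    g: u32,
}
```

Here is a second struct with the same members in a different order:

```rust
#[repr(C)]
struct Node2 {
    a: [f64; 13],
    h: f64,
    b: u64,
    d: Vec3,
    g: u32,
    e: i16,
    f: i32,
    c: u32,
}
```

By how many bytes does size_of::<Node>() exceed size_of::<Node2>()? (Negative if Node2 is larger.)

Vec3: 0..1  attrs  (1B, 1-aligned); 1..4  -- padding (3B); 4..8  signature  (4B, 4-aligned); 8..16  mtime  (8B, 8-aligned); 16..20  offset  (4B, 4-aligned); 20..24  crc  (4B, 4-aligned); sizeof = 24, alignof = 8
0..8  b  (8B, 8-aligned)
8..16  h  (8B, 8-aligned)
16..18  e  (2B, 2-aligned)
18..20  -- padding (2B)
20..24  c  (4B, 4-aligned)
24..28  f  (4B, 4-aligned)
28..32  -- padding (4B)
32..136  a  (104B, 8-aligned)
136..160  d  (24B, 8-aligned)
160..164  g  (4B, 4-aligned)
164..168  -- tail padding (4B)
sizeof = 168, alignof = 8
— Node2 —
0..104  a  (104B, 8-aligned)
104..112  h  (8B, 8-aligned)
112..120  b  (8B, 8-aligned)
120..144  d  (24B, 8-aligned)
144..148  g  (4B, 4-aligned)
148..150  e  (2B, 2-aligned)
150..152  -- padding (2B)
152..156  f  (4B, 4-aligned)
156..160  c  (4B, 4-aligned)
sizeof = 160, alignof = 8
168 − 160 = 8

8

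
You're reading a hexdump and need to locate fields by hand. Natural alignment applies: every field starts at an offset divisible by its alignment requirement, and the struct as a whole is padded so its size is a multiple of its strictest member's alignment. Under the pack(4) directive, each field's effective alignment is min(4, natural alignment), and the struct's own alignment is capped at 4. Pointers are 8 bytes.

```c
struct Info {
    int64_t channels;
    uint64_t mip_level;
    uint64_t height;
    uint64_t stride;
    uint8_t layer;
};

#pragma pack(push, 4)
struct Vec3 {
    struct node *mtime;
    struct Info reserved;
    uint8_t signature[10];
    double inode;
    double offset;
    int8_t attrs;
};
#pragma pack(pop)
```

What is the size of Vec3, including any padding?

80 bytes

Info: @0: channels [8B, align 8] → 8; @8: mip_level [8B, align 8] → 16; @16: height [8B, align 8] → 24; @24: stride [8B, align 8] → 32; @32: layer [1B, align 1] → 33; +7 tail pad (align 8); size 40, align 8
@0: mtime [8B, align 4] → 8
@8: reserved [40B, align 4] → 48
@48: signature [10B, align 1] → 58
+2 pad (align 4)
@60: inode [8B, align 4] → 68
@68: offset [8B, align 4] → 76
@76: attrs [1B, align 1] → 77
+3 tail pad (align 4)
size 80, align 4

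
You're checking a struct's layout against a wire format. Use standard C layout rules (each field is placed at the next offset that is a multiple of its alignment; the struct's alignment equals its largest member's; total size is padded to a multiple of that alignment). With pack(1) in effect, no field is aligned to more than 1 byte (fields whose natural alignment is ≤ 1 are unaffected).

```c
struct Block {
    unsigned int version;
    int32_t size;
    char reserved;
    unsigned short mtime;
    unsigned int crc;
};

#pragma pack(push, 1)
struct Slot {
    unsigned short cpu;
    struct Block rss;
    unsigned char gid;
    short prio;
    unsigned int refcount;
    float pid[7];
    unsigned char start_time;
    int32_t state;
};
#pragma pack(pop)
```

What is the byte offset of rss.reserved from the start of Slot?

10

Block: version at 0 (size 4, align 4) → ends 4; size at 4 (size 4, align 4) → ends 8; reserved at 8 (size 1, align 1) → ends 9; pad 1 to align 2 for mtime; mtime at 10 (size 2, align 2) → ends 12; crc at 12 (size 4, align 4) → ends 16; total 16 bytes, alignment 4
cpu at 0 (size 2, align 1) → ends 2
rss at 2 (size 16, align 1) → ends 18
within Block: reserved at 8
2 + 8 = 10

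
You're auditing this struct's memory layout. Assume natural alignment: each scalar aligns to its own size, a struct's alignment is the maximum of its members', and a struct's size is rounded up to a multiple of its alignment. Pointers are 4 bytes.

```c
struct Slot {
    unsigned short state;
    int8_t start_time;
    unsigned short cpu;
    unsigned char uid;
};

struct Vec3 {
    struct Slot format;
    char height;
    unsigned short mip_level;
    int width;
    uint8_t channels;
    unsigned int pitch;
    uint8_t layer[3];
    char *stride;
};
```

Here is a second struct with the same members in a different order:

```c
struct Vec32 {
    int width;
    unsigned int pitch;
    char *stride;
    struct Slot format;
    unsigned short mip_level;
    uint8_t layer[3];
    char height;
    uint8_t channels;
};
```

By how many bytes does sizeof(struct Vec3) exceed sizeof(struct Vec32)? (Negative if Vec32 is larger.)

Slot: @0: state [2B, align 2] → 2; @2: start_time [1B, align 1] → 3; +1 pad (align 2); @4: cpu [2B, align 2] → 6; @6: uid [1B, align 1] → 7; +1 tail pad (align 2); size 8, align 2
@0: format [8B, align 2] → 8
@8: height [1B, align 1] → 9
+1 pad (align 2)
@10: mip_level [2B, align 2] → 12
@12: width [4B, align 4] → 16
@16: channels [1B, align 1] → 17
+3 pad (align 4)
@20: pitch [4B, align 4] → 24
@24: layer [3B, align 1] → 27
+1 pad (align 4)
@28: stride [4B, align 4] → 32
size 32, align 4
— Vec32 —
@0: width [4B, align 4] → 4
@4: pitch [4B, align 4] → 8
@8: stride [4B, align 4] → 12
@12: format [8B, align 2] → 20
@20: mip_level [2B, align 2] → 22
@22: layer [3B, align 1] → 25
@25: height [1B, align 1] → 26
@26: channels [1B, align 1] → 27
+1 tail pad (align 4)
size 28, align 4
32 − 28 = 4

4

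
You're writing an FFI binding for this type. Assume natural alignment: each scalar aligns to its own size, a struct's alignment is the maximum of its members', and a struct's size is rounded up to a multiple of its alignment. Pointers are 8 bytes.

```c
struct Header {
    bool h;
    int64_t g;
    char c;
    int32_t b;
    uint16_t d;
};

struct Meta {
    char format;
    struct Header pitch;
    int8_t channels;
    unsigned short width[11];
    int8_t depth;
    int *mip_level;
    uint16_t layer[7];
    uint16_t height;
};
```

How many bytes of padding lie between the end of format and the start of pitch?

7

Header: 0..1  h  (1B, 1-aligned); 1..8  -- padding (7B); 8..16  g  (8B, 8-aligned); 16..17  c  (1B, 1-aligned); 17..20  -- padding (3B); 20..24  b  (4B, 4-aligned); 24..26  d  (2B, 2-aligned); 26..32  -- tail padding (6B); sizeof = 32, alignof = 8
0..1  format  (1B, 1-aligned)
1..8  -- padding (7B)
8..40  pitch  (32B, 8-aligned)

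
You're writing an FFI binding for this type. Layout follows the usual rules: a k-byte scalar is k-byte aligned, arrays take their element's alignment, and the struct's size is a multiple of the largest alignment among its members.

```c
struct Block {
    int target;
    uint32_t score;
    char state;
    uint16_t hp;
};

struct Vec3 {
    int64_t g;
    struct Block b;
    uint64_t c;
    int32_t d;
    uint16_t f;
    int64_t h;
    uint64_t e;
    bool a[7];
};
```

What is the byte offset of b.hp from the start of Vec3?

Block: 0..4  target  (4B, 4-aligned); 4..8  score  (4B, 4-aligned); 8..9  state  (1B, 1-aligned); 9..10  -- padding (1B); 10..12  hp  (2B, 2-aligned); sizeof = 12, alignof = 4
0..8  g  (8B, 8-aligned)
8..20  b  (12B, 4-aligned)
within Block: hp at 10
8 + 10 = 18

18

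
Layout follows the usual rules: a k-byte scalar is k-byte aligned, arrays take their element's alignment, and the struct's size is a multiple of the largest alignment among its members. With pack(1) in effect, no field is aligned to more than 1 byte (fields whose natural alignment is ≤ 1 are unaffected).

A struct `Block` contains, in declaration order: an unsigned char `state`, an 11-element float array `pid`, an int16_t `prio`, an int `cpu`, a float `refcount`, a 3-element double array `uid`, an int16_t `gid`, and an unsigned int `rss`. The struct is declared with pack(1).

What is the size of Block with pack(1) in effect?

85

@0: state [1B, align 1] → 1
@1: pid [44B, align 1] → 45
@45: prio [2B, align 1] → 47
@47: cpu [4B, align 1] → 51
@51: refcount [4B, align 1] → 55
@55: uid [24B, align 1] → 79
@79: gid [2B, align 1] → 81
@81: rss [4B, align 1] → 85
size 85, align 1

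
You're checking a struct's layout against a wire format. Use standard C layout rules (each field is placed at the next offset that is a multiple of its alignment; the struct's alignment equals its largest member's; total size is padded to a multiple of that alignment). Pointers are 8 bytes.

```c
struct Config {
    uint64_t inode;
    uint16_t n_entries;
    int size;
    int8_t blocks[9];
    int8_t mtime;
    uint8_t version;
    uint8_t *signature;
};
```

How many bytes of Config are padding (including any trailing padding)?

7

inode at 0 (size 8, align 8) → ends 8
n_entries at 8 (size 2, align 2) → ends 10
pad 2 to align 4 for size
size at 12 (size 4, align 4) → ends 16
blocks at 16 (size 9, align 1) → ends 25
mtime at 25 (size 1, align 1) → ends 26
version at 26 (size 1, align 1) → ends 27
pad 5 to align 8 for signature
signature at 32 (size 8, align 8) → ends 40
total 40 bytes, alignment 8
data bytes 33, size 40 → padding 7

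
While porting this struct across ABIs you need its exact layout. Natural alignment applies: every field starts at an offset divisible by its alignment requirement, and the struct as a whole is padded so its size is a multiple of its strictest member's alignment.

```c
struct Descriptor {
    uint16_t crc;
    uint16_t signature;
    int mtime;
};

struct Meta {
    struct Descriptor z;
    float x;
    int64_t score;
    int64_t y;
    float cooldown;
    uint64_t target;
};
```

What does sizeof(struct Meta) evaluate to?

48

Descriptor: 0..2  crc  (2B, 2-aligned); 2..4  signature  (2B, 2-aligned); 4..8  mtime  (4B, 4-aligned); sizeof = 8, alignof = 4
0..8  z  (8B, 4-aligned)
8..12  x  (4B, 4-aligned)
12..16  -- padding (4B)
16..24  score  (8B, 8-aligned)
24..32  y  (8B, 8-aligned)
32..36  cooldown  (4B, 4-aligned)
36..40  -- padding (4B)
40..48  target  (8B, 8-aligned)
sizeof = 48, alignof = 8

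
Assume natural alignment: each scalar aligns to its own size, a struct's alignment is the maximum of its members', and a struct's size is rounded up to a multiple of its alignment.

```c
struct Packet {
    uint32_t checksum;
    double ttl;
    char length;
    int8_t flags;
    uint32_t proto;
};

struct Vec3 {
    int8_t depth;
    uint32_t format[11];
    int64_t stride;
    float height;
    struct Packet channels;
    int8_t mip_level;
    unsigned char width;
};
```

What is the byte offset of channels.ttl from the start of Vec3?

Packet: @0: checksum [4B, align 4] → 4; +4 pad (align 8); @8: ttl [8B, align 8] → 16; @16: length [1B, align 1] → 17; @17: flags [1B, align 1] → 18; +2 pad (align 4); @20: proto [4B, align 4] → 24; size 24, align 8
@0: depth [1B, align 1] → 1
+3 pad (align 4)
@4: format [44B, align 4] → 48
@48: stride [8B, align 8] → 56
@56: height [4B, align 4] → 60
+4 pad (align 8)
@64: channels [24B, align 8] → 88
within Packet: ttl at 8
64 + 8 = 72

72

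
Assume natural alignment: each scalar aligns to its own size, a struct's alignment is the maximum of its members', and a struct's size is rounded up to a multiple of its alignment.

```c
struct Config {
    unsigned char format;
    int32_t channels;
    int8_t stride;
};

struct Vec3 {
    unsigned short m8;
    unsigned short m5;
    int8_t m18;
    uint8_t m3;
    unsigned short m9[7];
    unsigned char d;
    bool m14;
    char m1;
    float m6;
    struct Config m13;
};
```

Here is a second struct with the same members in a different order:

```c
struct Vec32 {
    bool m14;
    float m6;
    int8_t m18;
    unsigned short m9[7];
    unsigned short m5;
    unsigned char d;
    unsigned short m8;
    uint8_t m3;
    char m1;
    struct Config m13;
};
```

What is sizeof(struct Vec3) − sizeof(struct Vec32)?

-4

Config: @0: format [1B, align 1] → 1; +3 pad (align 4); @4: channels [4B, align 4] → 8; @8: stride [1B, align 1] → 9; +3 tail pad (align 4); size 12, align 4
@0: m8 [2B, align 2] → 2
@2: m5 [2B, align 2] → 4
@4: m18 [1B, align 1] → 5
@5: m3 [1B, align 1] → 6
@6: m9 [14B, align 2] → 20
@20: d [1B, align 1] → 21
@21: m14 [1B, align 1] → 22
@22: m1 [1B, align 1] → 23
+1 pad (align 4)
@24: m6 [4B, align 4] → 28
@28: m13 [12B, align 4] → 40
size 40, align 4
— Vec32 —
@0: m14 [1B, align 1] → 1
+3 pad (align 4)
@4: m6 [4B, align 4] → 8
@8: m18 [1B, align 1] → 9
+1 pad (align 2)
@10: m9 [14B, align 2] → 24
@24: m5 [2B, align 2] → 26
@26: d [1B, align 1] → 27
+1 pad (align 2)
@28: m8 [2B, align 2] → 30
@30: m3 [1B, align 1] → 31
@31: m1 [1B, align 1] → 32
@32: m13 [12B, align 4] → 44
size 44, align 4
40 − 44 = -4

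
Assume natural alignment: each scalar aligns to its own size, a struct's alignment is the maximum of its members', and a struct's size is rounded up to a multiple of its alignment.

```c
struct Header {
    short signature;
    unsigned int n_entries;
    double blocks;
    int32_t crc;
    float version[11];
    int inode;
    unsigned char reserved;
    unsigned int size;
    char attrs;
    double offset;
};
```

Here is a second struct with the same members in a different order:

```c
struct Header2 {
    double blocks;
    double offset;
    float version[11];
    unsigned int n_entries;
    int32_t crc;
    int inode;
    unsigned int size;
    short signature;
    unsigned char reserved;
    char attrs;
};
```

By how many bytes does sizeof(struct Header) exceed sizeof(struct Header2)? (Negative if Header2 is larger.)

8

@0: signature [2B, align 2] → 2
+2 pad (align 4)
@4: n_entries [4B, align 4] → 8
@8: blocks [8B, align 8] → 16
@16: crc [4B, align 4] → 20
@20: version [44B, align 4] → 64
@64: inode [4B, align 4] → 68
@68: reserved [1B, align 1] → 69
+3 pad (align 4)
@72: size [4B, align 4] → 76
@76: attrs [1B, align 1] → 77
+3 pad (align 8)
@80: offset [8B, align 8] → 88
size 88, align 8
— Header2 —
@0: blocks [8B, align 8] → 8
@8: offset [8B, align 8] → 16
@16: version [44B, align 4] → 60
@60: n_entries [4B, align 4] → 64
@64: crc [4B, align 4] → 68
@68: inode [4B, align 4] → 72
@72: size [4B, align 4] → 76
@76: signature [2B, align 2] → 78
@78: reserved [1B, align 1] → 79
@79: attrs [1B, align 1] → 80
size 80, align 8
88 − 80 = 8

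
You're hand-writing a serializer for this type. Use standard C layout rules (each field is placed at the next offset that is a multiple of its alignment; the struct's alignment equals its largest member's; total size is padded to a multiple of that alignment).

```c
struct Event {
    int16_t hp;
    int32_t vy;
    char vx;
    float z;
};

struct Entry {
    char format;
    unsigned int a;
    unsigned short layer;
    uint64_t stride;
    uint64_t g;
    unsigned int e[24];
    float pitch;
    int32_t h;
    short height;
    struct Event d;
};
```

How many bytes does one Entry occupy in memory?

160 bytes

Event: hp at 0 (size 2, align 2) → ends 2; pad 2 to align 4 for vy; vy at 4 (size 4, align 4) → ends 8; vx at 8 (size 1, align 1) → ends 9; pad 3 to align 4 for z; z at 12 (size 4, align 4) → ends 16; total 16 bytes, alignment 4
format at 0 (size 1, align 1) → ends 1
pad 3 to align 4 for a
a at 4 (size 4, align 4) → ends 8
layer at 8 (size 2, align 2) → ends 10
pad 6 to align 8 for stride
stride at 16 (size 8, align 8) → ends 24
g at 24 (size 8, align 8) → ends 32
e at 32 (size 96, align 4) → ends 128
pitch at 128 (size 4, align 4) → ends 132
h at 132 (size 4, align 4) → ends 136
height at 136 (size 2, align 2) → ends 138
pad 2 to align 4 for d
d at 140 (size 16, align 4) → ends 156
tail pad 4 to reach multiple of 8
total 160 bytes, alignment 8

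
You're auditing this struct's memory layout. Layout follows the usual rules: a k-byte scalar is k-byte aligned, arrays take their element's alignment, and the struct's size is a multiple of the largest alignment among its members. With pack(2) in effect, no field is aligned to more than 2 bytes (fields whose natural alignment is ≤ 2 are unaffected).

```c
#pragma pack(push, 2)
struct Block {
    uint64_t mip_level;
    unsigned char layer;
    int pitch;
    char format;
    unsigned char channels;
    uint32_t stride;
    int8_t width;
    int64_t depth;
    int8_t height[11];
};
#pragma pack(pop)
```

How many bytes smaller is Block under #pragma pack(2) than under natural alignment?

14

natural layout:
  mip_level at 0 (size 8, align 8) → ends 8
  layer at 8 (size 1, align 1) → ends 9
  pad 3 to align 4 for pitch
  pitch at 12 (size 4, align 4) → ends 16
  format at 16 (size 1, align 1) → ends 17
  channels at 17 (size 1, align 1) → ends 18
  pad 2 to align 4 for stride
  stride at 20 (size 4, align 4) → ends 24
  width at 24 (size 1, align 1) → ends 25
  pad 7 to align 8 for depth
  depth at 32 (size 8, align 8) → ends 40
  height at 40 (size 11, align 1) → ends 51
  tail pad 5 to reach multiple of 8
  total 56 bytes, alignment 8
packed(2) layout:
  mip_level at 0 (size 8, align 2) → ends 8
  layer at 8 (size 1, align 1) → ends 9
  pad 1 to align 2 for pitch
  pitch at 10 (size 4, align 2) → ends 14
  format at 14 (size 1, align 1) → ends 15
  channels at 15 (size 1, align 1) → ends 16
  stride at 16 (size 4, align 2) → ends 20
  width at 20 (size 1, align 1) → ends 21
  pad 1 to align 2 for depth
  depth at 22 (size 8, align 2) → ends 30
  height at 30 (size 11, align 1) → ends 41
  tail pad 1 to reach multiple of 2
  total 42 bytes, alignment 2
56 − 42 = 14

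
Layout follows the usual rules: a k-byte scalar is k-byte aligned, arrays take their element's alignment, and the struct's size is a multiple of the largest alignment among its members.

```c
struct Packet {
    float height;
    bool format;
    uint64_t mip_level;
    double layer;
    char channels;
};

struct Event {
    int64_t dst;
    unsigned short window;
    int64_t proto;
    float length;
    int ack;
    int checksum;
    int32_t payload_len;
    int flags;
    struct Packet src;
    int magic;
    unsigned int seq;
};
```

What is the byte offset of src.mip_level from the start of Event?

56

Packet: height at 0 (size 4, align 4) → ends 4; format at 4 (size 1, align 1) → ends 5; pad 3 to align 8 for mip_level; mip_level at 8 (size 8, align 8) → ends 16; layer at 16 (size 8, align 8) → ends 24; channels at 24 (size 1, align 1) → ends 25; tail pad 7 to reach multiple of 8; total 32 bytes, alignment 8
dst at 0 (size 8, align 8) → ends 8
window at 8 (size 2, align 2) → ends 10
pad 6 to align 8 for proto
proto at 16 (size 8, align 8) → ends 24
length at 24 (size 4, align 4) → ends 28
ack at 28 (size 4, align 4) → ends 32
checksum at 32 (size 4, align 4) → ends 36
payload_len at 36 (size 4, align 4) → ends 40
flags at 40 (size 4, align 4) → ends 44
pad 4 to align 8 for src
src at 48 (size 32, align 8) → ends 80
within Packet: mip_level at 8
48 + 8 = 56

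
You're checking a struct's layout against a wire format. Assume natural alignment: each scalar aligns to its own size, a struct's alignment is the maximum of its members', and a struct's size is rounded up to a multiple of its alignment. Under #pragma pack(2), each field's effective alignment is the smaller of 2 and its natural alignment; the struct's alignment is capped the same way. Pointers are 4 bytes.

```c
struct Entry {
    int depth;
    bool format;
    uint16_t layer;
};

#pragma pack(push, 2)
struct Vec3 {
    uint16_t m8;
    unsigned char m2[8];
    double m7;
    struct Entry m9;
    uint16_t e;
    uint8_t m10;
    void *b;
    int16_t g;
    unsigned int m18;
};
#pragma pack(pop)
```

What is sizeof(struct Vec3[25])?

1000

Entry: depth at 0 (size 4, align 4) → ends 4; format at 4 (size 1, align 1) → ends 5; pad 1 to align 2 for layer; layer at 6 (size 2, align 2) → ends 8; total 8 bytes, alignment 4
m8 at 0 (size 2, align 2) → ends 2
m2 at 2 (size 8, align 1) → ends 10
m7 at 10 (size 8, align 2) → ends 18
m9 at 18 (size 8, align 2) → ends 26
e at 26 (size 2, align 2) → ends 28
m10 at 28 (size 1, align 1) → ends 29
pad 1 to align 2 for b
b at 30 (size 4, align 2) → ends 34
g at 34 (size 2, align 2) → ends 36
m18 at 36 (size 4, align 2) → ends 40
total 40 bytes, alignment 2
array of 25: 25 × 40 = 1000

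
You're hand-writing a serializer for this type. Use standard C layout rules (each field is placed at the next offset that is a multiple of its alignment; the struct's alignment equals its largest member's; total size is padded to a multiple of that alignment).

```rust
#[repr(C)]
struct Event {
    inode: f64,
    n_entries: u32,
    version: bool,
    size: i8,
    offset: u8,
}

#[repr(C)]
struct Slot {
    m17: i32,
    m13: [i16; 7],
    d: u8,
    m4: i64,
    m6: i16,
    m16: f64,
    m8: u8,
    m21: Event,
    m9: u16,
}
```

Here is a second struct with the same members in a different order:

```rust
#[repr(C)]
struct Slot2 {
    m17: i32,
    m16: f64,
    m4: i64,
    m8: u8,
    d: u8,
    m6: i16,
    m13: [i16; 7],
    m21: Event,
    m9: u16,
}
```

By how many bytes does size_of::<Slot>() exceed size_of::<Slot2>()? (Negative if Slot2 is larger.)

8

Event: 0..8  inode  (8B, 8-aligned); 8..12  n_entries  (4B, 4-aligned); 12..13  version  (1B, 1-aligned); 13..14  size  (1B, 1-aligned); 14..15  offset  (1B, 1-aligned); 15..16  -- tail padding (1B); sizeof = 16, alignof = 8
0..4  m17  (4B, 4-aligned)
4..18  m13  (14B, 2-aligned)
18..19  d  (1B, 1-aligned)
19..24  -- padding (5B)
24..32  m4  (8B, 8-aligned)
32..34  m6  (2B, 2-aligned)
34..40  -- padding (6B)
40..48  m16  (8B, 8-aligned)
48..49  m8  (1B, 1-aligned)
49..56  -- padding (7B)
56..72  m21  (16B, 8-aligned)
72..74  m9  (2B, 2-aligned)
74..80  -- tail padding (6B)
sizeof = 80, alignof = 8
— Slot2 —
0..4  m17  (4B, 4-aligned)
4..8  -- padding (4B)
8..16  m16  (8B, 8-aligned)
16..24  m4  (8B, 8-aligned)
24..25  m8  (1B, 1-aligned)
25..26  d  (1B, 1-aligned)
26..28  m6  (2B, 2-aligned)
28..42  m13  (14B, 2-aligned)
42..48  -- padding (6B)
48..64  m21  (16B, 8-aligned)
64..66  m9  (2B, 2-aligned)
66..72  -- tail padding (6B)
sizeof = 72, alignof = 8
80 − 72 = 8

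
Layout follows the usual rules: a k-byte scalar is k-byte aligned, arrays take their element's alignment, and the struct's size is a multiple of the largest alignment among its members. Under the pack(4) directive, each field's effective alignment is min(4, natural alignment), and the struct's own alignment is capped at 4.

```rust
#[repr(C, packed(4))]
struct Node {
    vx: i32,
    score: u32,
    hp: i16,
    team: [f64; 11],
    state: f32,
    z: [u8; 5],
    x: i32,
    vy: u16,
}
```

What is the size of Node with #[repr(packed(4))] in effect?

0..4  vx  (4B, 4-aligned)
4..8  score  (4B, 4-aligned)
8..10  hp  (2B, 2-aligned)
10..12  -- padding (2B)
12..100  team  (88B, 4-aligned)
100..104  state  (4B, 4-aligned)
104..109  z  (5B, 1-aligned)
109..112  -- padding (3B)
112..116  x  (4B, 4-aligned)
116..118  vy  (2B, 2-aligned)
118..120  -- tail padding (2B)
sizeof = 120, alignof = 4

120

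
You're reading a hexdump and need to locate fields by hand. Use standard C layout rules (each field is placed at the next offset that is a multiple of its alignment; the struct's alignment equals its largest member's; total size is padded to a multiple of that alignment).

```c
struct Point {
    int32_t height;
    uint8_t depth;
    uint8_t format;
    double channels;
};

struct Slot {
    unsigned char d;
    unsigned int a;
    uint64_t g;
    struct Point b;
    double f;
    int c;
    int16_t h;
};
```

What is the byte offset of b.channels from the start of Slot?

Point: @0: height [4B, align 4] → 4; @4: depth [1B, align 1] → 5; @5: format [1B, align 1] → 6; +2 pad (align 8); @8: channels [8B, align 8] → 16; size 16, align 8
@0: d [1B, align 1] → 1
+3 pad (align 4)
@4: a [4B, align 4] → 8
@8: g [8B, align 8] → 16
@16: b [16B, align 8] → 32
within Point: channels at 8
16 + 8 = 24

24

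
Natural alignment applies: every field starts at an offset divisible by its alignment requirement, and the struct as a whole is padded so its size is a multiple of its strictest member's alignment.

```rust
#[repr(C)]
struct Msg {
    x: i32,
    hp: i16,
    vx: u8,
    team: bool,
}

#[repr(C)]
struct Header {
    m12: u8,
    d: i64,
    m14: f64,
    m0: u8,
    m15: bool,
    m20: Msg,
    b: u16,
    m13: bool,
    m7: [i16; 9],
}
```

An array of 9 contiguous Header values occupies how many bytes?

576

Msg: @0: x [4B, align 4] → 4; @4: hp [2B, align 2] → 6; @6: vx [1B, align 1] → 7; @7: team [1B, align 1] → 8; size 8, align 4
@0: m12 [1B, align 1] → 1
+7 pad (align 8)
@8: d [8B, align 8] → 16
@16: m14 [8B, align 8] → 24
@24: m0 [1B, align 1] → 25
@25: m15 [1B, align 1] → 26
+2 pad (align 4)
@28: m20 [8B, align 4] → 36
@36: b [2B, align 2] → 38
@38: m13 [1B, align 1] → 39
+1 pad (align 2)
@40: m7 [18B, align 2] → 58
+6 tail pad (align 8)
size 64, align 8
array of 9: 9 × 64 = 576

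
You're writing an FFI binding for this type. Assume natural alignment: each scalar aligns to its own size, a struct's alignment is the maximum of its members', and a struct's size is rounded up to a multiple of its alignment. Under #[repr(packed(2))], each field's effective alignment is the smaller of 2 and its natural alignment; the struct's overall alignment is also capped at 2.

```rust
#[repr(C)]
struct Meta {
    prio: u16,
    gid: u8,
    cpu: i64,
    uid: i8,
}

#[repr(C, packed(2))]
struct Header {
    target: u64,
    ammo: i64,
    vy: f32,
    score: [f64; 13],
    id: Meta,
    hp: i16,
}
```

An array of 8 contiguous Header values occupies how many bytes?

1200

Meta: prio at 0 (size 2, align 2) → ends 2; gid at 2 (size 1, align 1) → ends 3; pad 5 to align 8 for cpu; cpu at 8 (size 8, align 8) → ends 16; uid at 16 (size 1, align 1) → ends 17; tail pad 7 to reach multiple of 8; total 24 bytes, alignment 8
target at 0 (size 8, align 2) → ends 8
ammo at 8 (size 8, align 2) → ends 16
vy at 16 (size 4, align 2) → ends 20
score at 20 (size 104, align 2) → ends 124
id at 124 (size 24, align 2) → ends 148
hp at 148 (size 2, align 2) → ends 150
total 150 bytes, alignment 2
array of 8: 8 × 150 = 1200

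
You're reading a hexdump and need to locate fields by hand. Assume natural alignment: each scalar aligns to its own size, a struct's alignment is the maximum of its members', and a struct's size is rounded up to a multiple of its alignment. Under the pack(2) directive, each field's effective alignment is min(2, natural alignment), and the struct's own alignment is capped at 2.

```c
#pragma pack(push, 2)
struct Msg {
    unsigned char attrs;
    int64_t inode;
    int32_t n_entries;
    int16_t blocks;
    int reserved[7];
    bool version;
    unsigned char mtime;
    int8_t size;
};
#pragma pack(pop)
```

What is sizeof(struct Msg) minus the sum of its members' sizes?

@0: attrs [1B, align 1] → 1
+1 pad (align 2)
@2: inode [8B, align 2] → 10
@10: n_entries [4B, align 2] → 14
@14: blocks [2B, align 2] → 16
@16: reserved [28B, align 2] → 44
@44: version [1B, align 1] → 45
@45: mtime [1B, align 1] → 46
@46: size [1B, align 1] → 47
+1 tail pad (align 2)
size 48, align 2
data bytes 46, size 48 → padding 2

2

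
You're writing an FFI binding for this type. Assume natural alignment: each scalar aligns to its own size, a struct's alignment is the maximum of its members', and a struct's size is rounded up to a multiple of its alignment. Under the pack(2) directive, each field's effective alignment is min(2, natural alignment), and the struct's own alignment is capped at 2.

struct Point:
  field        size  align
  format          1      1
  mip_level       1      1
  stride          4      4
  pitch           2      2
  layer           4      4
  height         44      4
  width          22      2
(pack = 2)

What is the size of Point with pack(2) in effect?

@0: format [1B, align 1] → 1
@1: mip_level [1B, align 1] → 2
@2: stride [4B, align 2] → 6
@6: pitch [2B, align 2] → 8
@8: layer [4B, align 2] → 12
@12: height [44B, align 2] → 56
@56: width [22B, align 2] → 78
size 78, align 2

78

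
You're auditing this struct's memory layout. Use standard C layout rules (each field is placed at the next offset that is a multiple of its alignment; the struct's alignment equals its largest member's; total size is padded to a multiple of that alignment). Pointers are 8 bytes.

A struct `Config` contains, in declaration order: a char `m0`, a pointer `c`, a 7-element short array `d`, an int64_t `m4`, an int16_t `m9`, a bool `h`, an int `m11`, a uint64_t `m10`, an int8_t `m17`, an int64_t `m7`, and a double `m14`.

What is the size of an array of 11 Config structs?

880

0..1  m0  (1B, 1-aligned)
1..8  -- padding (7B)
8..16  c  (8B, 8-aligned)
16..30  d  (14B, 2-aligned)
30..32  -- padding (2B)
32..40  m4  (8B, 8-aligned)
40..42  m9  (2B, 2-aligned)
42..43  h  (1B, 1-aligned)
43..44  -- padding (1B)
44..48  m11  (4B, 4-aligned)
48..56  m10  (8B, 8-aligned)
56..57  m17  (1B, 1-aligned)
57..64  -- padding (7B)
64..72  m7  (8B, 8-aligned)
72..80  m14  (8B, 8-aligned)
sizeof = 80, alignof = 8
array of 11: 11 × 80 = 880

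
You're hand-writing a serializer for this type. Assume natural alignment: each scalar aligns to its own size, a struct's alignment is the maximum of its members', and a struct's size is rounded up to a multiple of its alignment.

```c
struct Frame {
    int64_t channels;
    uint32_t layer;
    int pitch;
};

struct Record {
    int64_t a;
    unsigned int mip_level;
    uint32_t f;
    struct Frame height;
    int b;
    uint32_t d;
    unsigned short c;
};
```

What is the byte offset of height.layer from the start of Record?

24

Frame: 0..8  channels  (8B, 8-aligned); 8..12  layer  (4B, 4-aligned); 12..16  pitch  (4B, 4-aligned); sizeof = 16, alignof = 8
0..8  a  (8B, 8-aligned)
8..12  mip_level  (4B, 4-aligned)
12..16  f  (4B, 4-aligned)
16..32  height  (16B, 8-aligned)
within Frame: layer at 8
16 + 8 = 24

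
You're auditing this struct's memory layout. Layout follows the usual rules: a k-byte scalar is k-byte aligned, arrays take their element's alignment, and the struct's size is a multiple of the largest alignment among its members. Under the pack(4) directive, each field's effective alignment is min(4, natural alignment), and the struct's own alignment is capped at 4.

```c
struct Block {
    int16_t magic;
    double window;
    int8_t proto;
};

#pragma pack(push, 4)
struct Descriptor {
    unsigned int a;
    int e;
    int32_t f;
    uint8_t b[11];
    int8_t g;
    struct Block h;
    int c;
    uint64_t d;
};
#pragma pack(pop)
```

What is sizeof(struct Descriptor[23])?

Block: @0: magic [2B, align 2] → 2; +6 pad (align 8); @8: window [8B, align 8] → 16; @16: proto [1B, align 1] → 17; +7 tail pad (align 8); size 24, align 8
@0: a [4B, align 4] → 4
@4: e [4B, align 4] → 8
@8: f [4B, align 4] → 12
@12: b [11B, align 1] → 23
@23: g [1B, align 1] → 24
@24: h [24B, align 4] → 48
@48: c [4B, align 4] → 52
@52: d [8B, align 4] → 60
size 60, align 4
array of 23: 23 × 60 = 1380

1380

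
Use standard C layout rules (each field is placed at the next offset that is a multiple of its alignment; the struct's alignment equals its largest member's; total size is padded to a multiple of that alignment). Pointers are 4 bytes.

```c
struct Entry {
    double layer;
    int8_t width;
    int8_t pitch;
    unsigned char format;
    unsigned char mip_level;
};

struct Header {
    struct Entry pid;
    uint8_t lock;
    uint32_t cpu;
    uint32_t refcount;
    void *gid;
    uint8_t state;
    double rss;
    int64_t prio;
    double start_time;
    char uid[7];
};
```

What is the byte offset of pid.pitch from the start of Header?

Entry: layer at 0 (size 8, align 8) → ends 8; width at 8 (size 1, align 1) → ends 9; pitch at 9 (size 1, align 1) → ends 10; format at 10 (size 1, align 1) → ends 11; mip_level at 11 (size 1, align 1) → ends 12; tail pad 4 to reach multiple of 8; total 16 bytes, alignment 8
pid at 0 (size 16, align 8) → ends 16
within Entry: pitch at 9
0 + 9 = 9

9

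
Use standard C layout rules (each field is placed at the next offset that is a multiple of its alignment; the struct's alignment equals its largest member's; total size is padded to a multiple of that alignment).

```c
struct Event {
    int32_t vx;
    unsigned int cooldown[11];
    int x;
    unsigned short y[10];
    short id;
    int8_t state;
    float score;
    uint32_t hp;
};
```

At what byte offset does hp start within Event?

80

@0: vx [4B, align 4] → 4
@4: cooldown [44B, align 4] → 48
@48: x [4B, align 4] → 52
@52: y [20B, align 2] → 72
@72: id [2B, align 2] → 74
@74: state [1B, align 1] → 75
+1 pad (align 4)
@76: score [4B, align 4] → 80
@80: hp [4B, align 4] → 84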